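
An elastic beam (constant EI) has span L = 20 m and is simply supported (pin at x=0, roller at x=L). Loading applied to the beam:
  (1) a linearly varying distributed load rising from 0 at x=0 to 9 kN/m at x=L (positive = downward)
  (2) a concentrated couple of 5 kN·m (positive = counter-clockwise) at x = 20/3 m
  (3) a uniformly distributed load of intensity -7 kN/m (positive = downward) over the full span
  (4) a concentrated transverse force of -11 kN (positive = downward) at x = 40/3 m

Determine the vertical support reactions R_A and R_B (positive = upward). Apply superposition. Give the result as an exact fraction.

Load 1 — triangular load w₀=9 kN/m (0→w₀ over full span):
  R_A = w₀L/6 = 9·20/6 = 30 kN
  R_B = w₀L/3 = 9·20/3 = 60 kN
Load 2 — applied couple M₀=5 kN·m at a=20/3 m (b=L-a=40/3):
  R_A = M₀/L = 5/20 = 1/4 kN
  R_B = -M₀/L = -5/20 = -1/4 kN
Load 3 — uniform load w=-7 kN/m over full span:
  R_A = wL/2 = (-7)·20/2 = -70 kN
  R_B = wL/2 = (-7)·20/2 = -70 kN
Load 4 — point force P=-11 kN at a=40/3 m (b=L-a=20/3):
  R_A = Pb/L = (-11)·(20/3)/20 = -11/3 kN
  R_B = Pa/L = (-11)·(40/3)/20 = -22/3 kN
Superposition: R_A = -521/12 kN, R_B = -211/12 kN

R_A = -521/12 kN, R_B = -211/12 kN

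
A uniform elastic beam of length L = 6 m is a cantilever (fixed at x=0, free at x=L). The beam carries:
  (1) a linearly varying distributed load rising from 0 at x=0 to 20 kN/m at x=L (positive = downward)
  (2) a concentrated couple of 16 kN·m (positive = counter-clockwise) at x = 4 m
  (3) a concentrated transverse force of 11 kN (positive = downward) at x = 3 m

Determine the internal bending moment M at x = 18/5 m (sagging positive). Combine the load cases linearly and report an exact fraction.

Load 1 — triangular load w₀=20 kN/m (0→w₀ over full span):
  M_1 = w₀Lx/2 - w₀L²/3 - w₀x³/(6L) = 20·6·(18/5)/2 - 20·6²/3 - 20·(18/5)³/(6·6) = -1248/25 kN·m
Load 2 — applied couple M₀=16 kN·m at a=4 m (b=L-a=2):
  M_2 = M₀  [x≤a] = 16 = 16 kN·m
Load 3 — point force P=11 kN at a=3 m (b=L-a=3):
  M_3 = 0  [x>a] = 0 kN·m
Superposition: M = Σ M_i = -848/25 kN·m ≈ -33.920000 kN·m

M(18/5) = -848/25 kN·m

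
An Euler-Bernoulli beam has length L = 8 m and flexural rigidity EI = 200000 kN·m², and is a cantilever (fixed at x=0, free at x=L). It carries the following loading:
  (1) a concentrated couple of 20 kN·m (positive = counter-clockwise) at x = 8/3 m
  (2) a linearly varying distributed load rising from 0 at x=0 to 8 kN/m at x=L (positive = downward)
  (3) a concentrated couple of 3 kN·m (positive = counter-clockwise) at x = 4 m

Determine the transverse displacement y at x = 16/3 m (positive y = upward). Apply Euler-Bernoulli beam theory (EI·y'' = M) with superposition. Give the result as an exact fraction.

Load 1 — applied couple M₀=20 kN·m at a=8/3 m (b=L-a=16/3):
  y_1 = M₀a(2x-a)/(2EI)  [x>a] = 20·(8/3)·(2·(16/3)-(8/3))/(2·200000) = 2/1875 m
Load 2 — triangular load w₀=8 kN/m (0→w₀ over full span):
  y_2 = (w₀Lx³/12-w₀L²x²/6-w₀x⁵/(120L))/EI = (8·8·(16/3)³/12-8·8²·(16/3)²/6-8·(16/3)⁵/(120·8))/200000 = -94208/11390625 m
Load 3 — applied couple M₀=3 kN·m at a=4 m (b=L-a=4):
  y_3 = M₀a(2x-a)/(2EI)  [x>a] = 3·4·(2·(16/3)-4)/(2·200000) = 1/5000 m
Superposition: y = Σ y_i = -638239/91125000 m ≈ -0.007004 m

y(16/3) = -638239/91125000 m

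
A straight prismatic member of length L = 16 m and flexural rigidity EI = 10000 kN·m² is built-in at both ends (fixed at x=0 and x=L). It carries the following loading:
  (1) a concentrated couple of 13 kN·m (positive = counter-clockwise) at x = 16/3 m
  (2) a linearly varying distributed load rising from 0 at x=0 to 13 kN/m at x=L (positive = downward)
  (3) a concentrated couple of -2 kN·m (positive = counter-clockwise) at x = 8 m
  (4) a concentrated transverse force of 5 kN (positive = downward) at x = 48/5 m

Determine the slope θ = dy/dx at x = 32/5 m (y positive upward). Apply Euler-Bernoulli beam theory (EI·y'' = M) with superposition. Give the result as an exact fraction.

Load 1 — applied couple M₀=13 kN·m at a=16/3 m (b=L-a=32/3):
  θ_1 = (R_Ax²/2 - M_Ax - M₀(x-a))/EI  [x>a] with R_A=13/12, M_A=0 = ((13/12)·(32/5)²/2 - 0·(32/5) - 13·((32/5)-(16/3)))/10000 = 13/15625 rad
Load 2 — triangular load w₀=13 kN/m (0→w₀ over full span):
  θ_2 = -w₀(2x(L-x)(L-2x)(x+2L)+x²(L-x)²)/(120LEI) = -13·(2·(32/5)·(16-(32/5))·(16-2·(32/5))·((32/5)+2·16)+(32/5)²·(16-(32/5))²)/(120·16·10000) = -4992/390625 rad
Load 3 — applied couple M₀=-2 kN·m at a=8 m (b=L-a=8):
  θ_3 = (R_Ax²/2 - M_Ax)/EI  [x≤a] with R_A=-3/16, M_A=-1/2 = ((-3/16)·(32/5)²/2 - (-1/2)·(32/5))/10000 = -1/15625 rad
Load 4 — point force P=5 kN at a=48/5 m (b=L-a=32/5):
  θ_4 = -Pb²x(2aL-(3a+b)x)/(2L³EI)  [x≤a] = -5·(32/5)²·(32/5)·(2·(48/5)·16-(3·(48/5)+(32/5))·(32/5))/(2·16³·10000) = -512/390625 rad
Superposition: θ = Σ θ_i = -5204/390625 rad ≈ -0.013322 rad

θ(32/5) = -5204/390625 rad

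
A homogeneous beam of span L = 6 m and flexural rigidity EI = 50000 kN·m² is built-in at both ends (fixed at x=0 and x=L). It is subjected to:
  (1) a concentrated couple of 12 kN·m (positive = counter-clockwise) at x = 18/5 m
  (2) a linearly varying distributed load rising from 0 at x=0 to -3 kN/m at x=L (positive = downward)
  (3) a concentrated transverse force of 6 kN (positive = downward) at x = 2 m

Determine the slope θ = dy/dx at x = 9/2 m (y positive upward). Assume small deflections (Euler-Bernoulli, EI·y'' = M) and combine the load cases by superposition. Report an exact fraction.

θ(9/2) = 4707/320000000 rad

Load 1 — applied couple M₀=12 kN·m at a=18/5 m (b=L-a=12/5):
  θ_1 = (R_Ax²/2 - M_Ax - M₀(x-a))/EI  [x>a] with R_A=72/25, M_A=96/25 = ((72/25)·(9/2)²/2 - (96/25)·(9/2) - 12·((9/2)-(18/5)))/50000 = 27/1250000 rad
Load 2 — triangular load w₀=-3 kN/m (0→w₀ over full span):
  θ_2 = -w₀(2x(L-x)(L-2x)(x+2L)+x²(L-x)²)/(120LEI) = -(-3)·(2·(9/2)·(6-(9/2))·(6-2·(9/2))·((9/2)+2·6)+(9/2)²·(6-(9/2))²)/(120·6·50000) = -3321/64000000 rad
Load 3 — point force P=6 kN at a=2 m (b=L-a=4):
  θ_3 = Pa²(L-x)(2bL-(3b+a)(L-x))/(2L³EI)  [x>a] = 6·2²·(6-(9/2))·(2·4·6-(3·4+2)·(6-(9/2)))/(2·6³·50000) = 9/200000 rad
Superposition: θ = Σ θ_i = 4707/320000000 rad ≈ 0.000015 rad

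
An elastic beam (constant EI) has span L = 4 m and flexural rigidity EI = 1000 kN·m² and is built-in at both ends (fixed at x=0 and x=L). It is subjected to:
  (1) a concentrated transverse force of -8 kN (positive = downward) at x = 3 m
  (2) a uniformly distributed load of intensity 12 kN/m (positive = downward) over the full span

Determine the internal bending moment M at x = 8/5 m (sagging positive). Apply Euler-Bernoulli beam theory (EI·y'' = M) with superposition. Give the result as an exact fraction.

M(8/5) = 327/50 kN·m

Load 1 — point force P=-8 kN at a=3 m (b=L-a=1):
  M_1 = Pb²(3a+b)x/L³ - Pab²/L²  [x≤a] = (-8)·1²·(3·3+1)·(8/5)/4³ - (-8)·3·1²/4² = -1/2 kN·m
Load 2 — uniform load w=12 kN/m over full span:
  M_2 = wLx/2 - wL²/12 - wx²/2 = 12·4·(8/5)/2 - 12·4²/12 - 12·(8/5)²/2 = 176/25 kN·m
Superposition: M = Σ M_i = 327/50 kN·m ≈ 6.540000 kN·m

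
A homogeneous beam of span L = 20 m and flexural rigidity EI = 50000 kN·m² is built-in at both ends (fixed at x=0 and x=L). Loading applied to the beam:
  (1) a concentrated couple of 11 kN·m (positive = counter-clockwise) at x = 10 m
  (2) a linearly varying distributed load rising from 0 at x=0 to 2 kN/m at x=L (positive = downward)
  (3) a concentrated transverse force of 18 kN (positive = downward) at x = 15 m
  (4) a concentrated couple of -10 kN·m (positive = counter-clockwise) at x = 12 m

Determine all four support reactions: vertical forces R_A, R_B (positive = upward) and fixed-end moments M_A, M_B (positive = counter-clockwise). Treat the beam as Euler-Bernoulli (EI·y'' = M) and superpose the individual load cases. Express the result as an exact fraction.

R_A = 3567/400 kN, M_A = 5171/120 kN·m, R_B = 11633/400 kN, M_B = -3563/40 kN·m

Load 1 — applied couple M₀=11 kN·m at a=10 m (b=L-a=10):
  R_A = 6M₀ab/L³ = 6·11·10·10/20³ = 33/40 kN
  M_A = M₀b(2a-b)/L² = 11·10·(2·10-10)/20² = 11/4 kN·m
  R_B = -6M₀ab/L³ = -6·11·10·10/20³ = -33/40 kN
  M_B = M₀a(2b-a)/L² = 11·10·(2·10-10)/20² = 11/4 kN·m
Load 2 — triangular load w₀=2 kN/m (0→w₀ over full span):
  R_A = 3w₀L/20 = 3·2·20/20 = 6 kN
  M_A = w₀L²/30 = 2·20²/30 = 80/3 kN·m
  R_B = 7w₀L/20 = 7·2·20/20 = 14 kN
  M_B = -w₀L²/20 = -2·20²/20 = -40 kN·m
Load 3 — point force P=18 kN at a=15 m (b=L-a=5):
  R_A = Pb²(3a+b)/L³ = 18·5²·(3·15+5)/20³ = 45/16 kN
  M_A = Pab²/L² = 18·15·5²/20² = 135/8 kN·m
  R_B = Pa²(a+3b)/L³ = 18·15²·(15+3·5)/20³ = 243/16 kN
  M_B = -Pa²b/L² = -18·15²·5/20² = -405/8 kN·m
Load 4 — applied couple M₀=-10 kN·m at a=12 m (b=L-a=8):
  R_A = 6M₀ab/L³ = 6·(-10)·12·8/20³ = -18/25 kN
  M_A = M₀b(2a-b)/L² = (-10)·8·(2·12-8)/20² = -16/5 kN·m
  R_B = -6M₀ab/L³ = -6·(-10)·12·8/20³ = 18/25 kN
  M_B = M₀a(2b-a)/L² = (-10)·12·(2·8-12)/20² = -6/5 kN·m
Superposition: R_A = 3567/400 kN, M_A = 5171/120 kN·m, R_B = 11633/400 kN, M_B = -3563/40 kN·m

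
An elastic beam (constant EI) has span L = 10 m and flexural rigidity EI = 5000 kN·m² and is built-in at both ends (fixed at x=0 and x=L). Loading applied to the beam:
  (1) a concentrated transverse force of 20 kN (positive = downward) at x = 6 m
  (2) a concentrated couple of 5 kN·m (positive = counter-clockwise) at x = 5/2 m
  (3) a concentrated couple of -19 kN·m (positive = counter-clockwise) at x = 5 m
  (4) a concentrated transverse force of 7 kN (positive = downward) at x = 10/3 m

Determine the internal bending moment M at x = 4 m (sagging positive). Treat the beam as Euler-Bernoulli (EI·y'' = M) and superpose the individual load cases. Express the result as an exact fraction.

Load 1 — point force P=20 kN at a=6 m (b=L-a=4):
  M_1 = Pb²(3a+b)x/L³ - Pab²/L²  [x≤a] = 20·4²·(3·6+4)·4/10³ - 20·6·4²/10² = 224/25 kN·m
Load 2 — applied couple M₀=5 kN·m at a=5/2 m (b=L-a=15/2):
  M_2 = R_Ax - M_A - M₀  [x>a] with R_A=9/16, M_A=-15/16 = (9/16)·4 - (-15/16) - 5 = -29/16 kN·m
Load 3 — applied couple M₀=-19 kN·m at a=5 m (b=L-a=5):
  M_3 = R_Ax - M_A  [x≤a] with R_A=-57/20, M_A=-19/4 = (-57/20)·4 - (-19/4) = -133/20 kN·m
Load 4 — point force P=7 kN at a=10/3 m (b=L-a=20/3):
  M_4 = Pa²(a+3b)(L-x)/L³ - Pa²b/L²  [x>a] = 7·(10/3)²·((10/3)+3·(20/3))·(10-4)/10³ - 7·(10/3)²·(20/3)/10² = 154/27 kN·m
Superposition: M = Σ M_i = 66973/10800 kN·m ≈ 6.201204 kN·m

M(4) = 66973/10800 kN·m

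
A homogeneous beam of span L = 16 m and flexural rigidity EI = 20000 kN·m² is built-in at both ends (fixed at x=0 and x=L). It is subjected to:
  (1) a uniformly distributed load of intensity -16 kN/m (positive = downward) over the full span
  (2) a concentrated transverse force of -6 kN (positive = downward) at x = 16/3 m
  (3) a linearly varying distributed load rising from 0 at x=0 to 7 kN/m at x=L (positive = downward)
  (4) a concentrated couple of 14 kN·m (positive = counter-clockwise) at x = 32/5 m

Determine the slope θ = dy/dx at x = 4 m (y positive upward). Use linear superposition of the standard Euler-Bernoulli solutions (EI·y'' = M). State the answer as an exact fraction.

θ(4) = 16031/750000 rad

Load 1 — uniform load w=-16 kN/m over full span:
  θ_1 = -wx(L-x)(L-2x)/(12EI) = -(-16)·4·(16-4)·(16-2·4)/(12·20000) = 16/625 rad
Load 2 — point force P=-6 kN at a=16/3 m (b=L-a=32/3):
  θ_2 = -Pb²x(2aL-(3a+b)x)/(2L³EI)  [x≤a] = -(-6)·(32/3)²·4·(2·(16/3)·16-(3·(16/3)+(32/3))·4)/(2·16³·20000) = 2/1875 rad
Load 3 — triangular load w₀=7 kN/m (0→w₀ over full span):
  θ_3 = -w₀(2x(L-x)(L-2x)(x+2L)+x²(L-x)²)/(120LEI) = -7·(2·4·(16-4)·(16-2·4)·(4+2·16)+4²·(16-4)²)/(120·16·20000) = -273/50000 rad
Load 4 — applied couple M₀=14 kN·m at a=32/5 m (b=L-a=48/5):
  θ_4 = (R_Ax²/2 - M_Ax)/EI  [x≤a] with R_A=63/50, M_A=42/25 = ((63/50)·4²/2 - (42/25)·4)/20000 = 21/125000 rad
Superposition: θ = Σ θ_i = 16031/750000 rad ≈ 0.021375 rad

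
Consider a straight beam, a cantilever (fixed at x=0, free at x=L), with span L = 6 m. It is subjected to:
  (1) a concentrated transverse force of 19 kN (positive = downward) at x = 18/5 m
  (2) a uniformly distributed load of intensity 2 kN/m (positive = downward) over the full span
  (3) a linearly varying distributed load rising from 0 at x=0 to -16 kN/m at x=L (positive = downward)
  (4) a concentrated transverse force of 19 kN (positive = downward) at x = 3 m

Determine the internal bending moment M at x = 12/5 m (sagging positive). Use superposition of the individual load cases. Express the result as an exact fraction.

Load 1 — point force P=19 kN at a=18/5 m (b=L-a=12/5):
  M_1 = -P(a-x)  [x≤a] = -19·((18/5)-(12/5)) = -114/5 kN·m
Load 2 — uniform load w=2 kN/m over full span:
  M_2 = -w(L-x)²/2 = -2·(6-(12/5))²/2 = -324/25 kN·m
Load 3 — triangular load w₀=-16 kN/m (0→w₀ over full span):
  M_3 = w₀Lx/2 - w₀L²/3 - w₀x³/(6L) = (-16)·6·(12/5)/2 - (-16)·6²/3 - (-16)·(12/5)³/(6·6) = 10368/125 kN·m
Load 4 — point force P=19 kN at a=3 m (b=L-a=3):
  M_4 = -P(a-x)  [x≤a] = -19·(3-(12/5)) = -57/5 kN·m
Superposition: M = Σ M_i = 4473/125 kN·m ≈ 35.784000 kN·m

M(12/5) = 4473/125 kN·m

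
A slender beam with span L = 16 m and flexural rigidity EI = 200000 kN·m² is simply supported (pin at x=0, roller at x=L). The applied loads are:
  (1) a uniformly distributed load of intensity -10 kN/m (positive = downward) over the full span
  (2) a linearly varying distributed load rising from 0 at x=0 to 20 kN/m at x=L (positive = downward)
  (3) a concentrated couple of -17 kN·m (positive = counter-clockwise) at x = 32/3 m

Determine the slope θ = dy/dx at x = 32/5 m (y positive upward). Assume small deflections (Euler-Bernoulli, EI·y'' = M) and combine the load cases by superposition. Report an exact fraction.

θ(32/5) = -581/1562500 rad

Load 1 — uniform load w=-10 kN/m over full span:
  θ_1 = -w(L³-6Lx²+4x³)/(24EI) = -(-10)·(16³-6·16·(32/5)²+4·(32/5)³)/(24·200000) = 592/234375 rad
Load 2 — triangular load w₀=20 kN/m (0→w₀ over full span):
  θ_2 = -w₀(7L⁴-30L²x²+15x⁴)/(360LEI) = -20·(7·16⁴-30·16²·(32/5)²+15·(32/5)⁴)/(360·16·200000) = -10336/3515625 rad
Load 3 — applied couple M₀=-17 kN·m at a=32/3 m (b=L-a=16/3):
  θ_3 = (M₀x²/(2L)+C₁)/EI  [x≤a] with C₁=M₀(3b²-L²)/(6L)=272/9 = ((-17)·(32/5)²/(2·16)+(272/9))/200000 = 119/2812500 rad
Superposition: θ = Σ θ_i = -581/1562500 rad ≈ -0.000372 rad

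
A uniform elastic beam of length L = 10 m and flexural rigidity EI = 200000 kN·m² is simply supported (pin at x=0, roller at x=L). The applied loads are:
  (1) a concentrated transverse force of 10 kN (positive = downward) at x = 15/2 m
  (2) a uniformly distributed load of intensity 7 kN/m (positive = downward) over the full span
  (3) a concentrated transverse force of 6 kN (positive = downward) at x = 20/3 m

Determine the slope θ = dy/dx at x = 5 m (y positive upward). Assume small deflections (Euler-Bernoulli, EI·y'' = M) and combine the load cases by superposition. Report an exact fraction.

θ(5) = -43/691200 rad

Load 1 — point force P=10 kN at a=15/2 m (b=L-a=5/2):
  θ_1 = -Pb(L²-b²-3x²)/(6LEI)  [x≤a] = -10·(5/2)·(10²-(5/2)²-3·5²)/(6·10·200000) = -1/25600 rad
Load 2 — uniform load w=7 kN/m over full span:
  θ_2 = -w(L³-6Lx²+4x³)/(24EI) = -7·(10³-6·10·5²+4·5³)/(24·200000) = 0 rad
Load 3 — point force P=6 kN at a=20/3 m (b=L-a=10/3):
  θ_3 = -Pb(L²-b²-3x²)/(6LEI)  [x≤a] = -6·(10/3)·(10²-(10/3)²-3·5²)/(6·10·200000) = -1/43200 rad
Superposition: θ = Σ θ_i = -43/691200 rad ≈ -0.000062 rad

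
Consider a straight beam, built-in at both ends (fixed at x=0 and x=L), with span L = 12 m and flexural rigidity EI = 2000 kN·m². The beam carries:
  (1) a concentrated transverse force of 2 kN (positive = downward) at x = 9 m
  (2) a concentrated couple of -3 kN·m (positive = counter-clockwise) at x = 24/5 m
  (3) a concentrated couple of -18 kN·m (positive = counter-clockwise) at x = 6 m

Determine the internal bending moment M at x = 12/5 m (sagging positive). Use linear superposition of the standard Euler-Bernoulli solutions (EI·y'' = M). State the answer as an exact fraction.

M(12/5) = -1779/1000 kN·m

Load 1 — point force P=2 kN at a=9 m (b=L-a=3):
  M_1 = Pb²(3a+b)x/L³ - Pab²/L²  [x≤a] = 2·3²·(3·9+3)·(12/5)/12³ - 2·9·3²/12² = -3/8 kN·m
Load 2 — applied couple M₀=-3 kN·m at a=24/5 m (b=L-a=36/5):
  M_2 = R_Ax - M_A  [x≤a] with R_A=-9/25, M_A=-9/25 = (-9/25)·(12/5) - (-9/25) = -63/125 kN·m
Load 3 — applied couple M₀=-18 kN·m at a=6 m (b=L-a=6):
  M_3 = R_Ax - M_A  [x≤a] with R_A=-9/4, M_A=-9/2 = (-9/4)·(12/5) - (-9/2) = -9/10 kN·m
Superposition: M = Σ M_i = -1779/1000 kN·m ≈ -1.779000 kN·m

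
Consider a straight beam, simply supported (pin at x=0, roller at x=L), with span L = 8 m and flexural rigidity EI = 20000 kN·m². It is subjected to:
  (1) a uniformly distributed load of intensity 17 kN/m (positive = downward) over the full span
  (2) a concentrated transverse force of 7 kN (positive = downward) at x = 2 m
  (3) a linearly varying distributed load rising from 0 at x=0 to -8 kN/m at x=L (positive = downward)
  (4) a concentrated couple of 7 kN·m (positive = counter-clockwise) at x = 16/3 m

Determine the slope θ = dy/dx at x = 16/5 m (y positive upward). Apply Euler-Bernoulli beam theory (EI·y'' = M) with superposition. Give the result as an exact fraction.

θ(16/5) = -926453/225000000 rad

Load 1 — uniform load w=17 kN/m over full span:
  θ_1 = -w(L³-6Lx²+4x³)/(24EI) = -17·(8³-6·8·(16/5)²+4·(16/5)³)/(24·20000) = -1258/234375 rad
Load 2 — point force P=7 kN at a=2 m (b=L-a=6):
  θ_2 = -Pa(2L²-6Lx+3x²+a²)/(6LEI)  [x>a] = -7·2·(2·8²-6·8·(16/5)+3·(16/5)²+2²)/(6·8·20000) = -133/1000000 rad
Load 3 — triangular load w₀=-8 kN/m (0→w₀ over full span):
  θ_3 = -w₀(7L⁴-30L²x²+15x⁴)/(360LEI) = -(-8)·(7·8⁴-30·8²·(16/5)²+15·(16/5)⁴)/(360·8·20000) = 5168/3515625 rad
Load 4 — applied couple M₀=7 kN·m at a=16/3 m (b=L-a=8/3):
  θ_4 = (M₀x²/(2L)+C₁)/EI  [x≤a] with C₁=M₀(3b²-L²)/(6L)=-56/9 = (7·(16/5)²/(2·8)+(-56/9))/20000 = -49/562500 rad
Superposition: θ = Σ θ_i = -926453/225000000 rad ≈ -0.004118 rad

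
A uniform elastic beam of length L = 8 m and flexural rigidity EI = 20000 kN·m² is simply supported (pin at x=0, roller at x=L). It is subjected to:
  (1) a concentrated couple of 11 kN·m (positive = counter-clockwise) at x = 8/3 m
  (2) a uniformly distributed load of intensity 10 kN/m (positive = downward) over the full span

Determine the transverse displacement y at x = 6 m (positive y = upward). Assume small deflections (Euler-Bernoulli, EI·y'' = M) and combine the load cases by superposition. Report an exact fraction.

Load 1 — applied couple M₀=11 kN·m at a=8/3 m (b=L-a=16/3):
  y_1 = (M₀x³/(6L)-M₀(x-a)²/2+C₁x)/EI  [x>a] with C₁=M₀(3b²-L²)/(6L)=44/9 = (11·6³/(6·8)-11·(6-(8/3))²/2+(44/9)·6)/20000 = 319/360000 m
Load 2 — uniform load w=10 kN/m over full span:
  y_2 = -wx(L³-2Lx²+x³)/(24EI) = -10·6·(8³-2·8·6²+6³)/(24·20000) = -19/1000 m
Superposition: y = Σ y_i = -6521/360000 m ≈ -0.018114 m

y(6) = -6521/360000 m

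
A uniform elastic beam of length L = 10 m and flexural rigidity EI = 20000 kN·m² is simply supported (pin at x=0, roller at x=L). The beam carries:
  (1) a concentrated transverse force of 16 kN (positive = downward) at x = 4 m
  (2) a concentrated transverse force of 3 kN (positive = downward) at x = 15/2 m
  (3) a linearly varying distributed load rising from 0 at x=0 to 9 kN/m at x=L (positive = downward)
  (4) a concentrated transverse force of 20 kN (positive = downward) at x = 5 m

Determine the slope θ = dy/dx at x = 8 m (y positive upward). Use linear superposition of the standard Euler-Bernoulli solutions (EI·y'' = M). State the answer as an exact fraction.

θ(8) = 55217/3200000 rad

Load 1 — point force P=16 kN at a=4 m (b=L-a=6):
  θ_1 = -Pa(2L²-6Lx+3x²+a²)/(6LEI)  [x>a] = -16·4·(2·10²-6·10·8+3·8²+4²)/(6·10·20000) = 12/3125 rad
Load 2 — point force P=3 kN at a=15/2 m (b=L-a=5/2):
  θ_2 = -Pa(2L²-6Lx+3x²+a²)/(6LEI)  [x>a] = -3·(15/2)·(2·10²-6·10·8+3·8²+(15/2)²)/(6·10·20000) = 381/640000 rad
Load 3 — triangular load w₀=9 kN/m (0→w₀ over full span):
  θ_3 = -w₀(7L⁴-30L²x²+15x⁴)/(360LEI) = -9·(7·10⁴-30·10²·8²+15·8⁴)/(360·10·20000) = 757/100000 rad
Load 4 — point force P=20 kN at a=5 m (b=L-a=5):
  θ_4 = -Pa(2L²-6Lx+3x²+a²)/(6LEI)  [x>a] = -20·5·(2·10²-6·10·8+3·8²+5²)/(6·10·20000) = 21/4000 rad
Superposition: θ = Σ θ_i = 55217/3200000 rad ≈ 0.017255 rad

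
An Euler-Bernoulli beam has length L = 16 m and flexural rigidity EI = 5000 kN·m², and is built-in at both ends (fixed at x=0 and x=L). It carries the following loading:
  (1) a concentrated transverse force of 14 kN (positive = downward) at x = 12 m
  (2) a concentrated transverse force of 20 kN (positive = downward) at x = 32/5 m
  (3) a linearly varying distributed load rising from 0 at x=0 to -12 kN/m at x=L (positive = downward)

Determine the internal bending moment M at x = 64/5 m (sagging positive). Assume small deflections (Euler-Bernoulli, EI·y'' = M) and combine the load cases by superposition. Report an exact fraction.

Load 1 — point force P=14 kN at a=12 m (b=L-a=4):
  M_1 = Pa²(a+3b)(L-x)/L³ - Pa²b/L²  [x>a] = 14·12²·(12+3·4)·(16-(64/5))/16³ - 14·12²·4/16² = 63/10 kN·m
Load 2 — point force P=20 kN at a=32/5 m (b=L-a=48/5):
  M_2 = Pa²(a+3b)(L-x)/L³ - Pa²b/L²  [x>a] = 20·(32/5)²·((32/5)+3·(48/5))·(16-(64/5))/16³ - 20·(32/5)²·(48/5)/16² = -1024/125 kN·m
Load 3 — triangular load w₀=-12 kN/m (0→w₀ over full span):
  M_3 = 3w₀Lx/20 - w₀L²/30 - w₀x³/(6L) = 3·(-12)·16·(64/5)/20 - (-12)·16²/30 - (-12)·(64/5)³/(6·16) = -512/125 kN·m
Superposition: M = Σ M_i = -1497/250 kN·m ≈ -5.988000 kN·m

M(64/5) = -1497/250 kN·m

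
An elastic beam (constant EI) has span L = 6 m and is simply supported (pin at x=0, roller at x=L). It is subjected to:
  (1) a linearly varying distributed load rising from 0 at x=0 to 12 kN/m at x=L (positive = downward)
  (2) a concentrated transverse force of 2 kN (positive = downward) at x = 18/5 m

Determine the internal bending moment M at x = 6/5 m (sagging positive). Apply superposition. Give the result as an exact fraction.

M(6/5) = 1848/125 kN·m

Load 1 — triangular load w₀=12 kN/m (0→w₀ over full span):
  M_1 = w₀Lx/6 - w₀x³/(6L) = 12·6·(6/5)/6 - 12·(6/5)³/(6·6) = 1728/125 kN·m
Load 2 — point force P=2 kN at a=18/5 m (b=L-a=12/5):
  M_2 = Pbx/L  [x≤a] = 2·(12/5)·(6/5)/6 = 24/25 kN·m
Superposition: M = Σ M_i = 1848/125 kN·m ≈ 14.784000 kN·m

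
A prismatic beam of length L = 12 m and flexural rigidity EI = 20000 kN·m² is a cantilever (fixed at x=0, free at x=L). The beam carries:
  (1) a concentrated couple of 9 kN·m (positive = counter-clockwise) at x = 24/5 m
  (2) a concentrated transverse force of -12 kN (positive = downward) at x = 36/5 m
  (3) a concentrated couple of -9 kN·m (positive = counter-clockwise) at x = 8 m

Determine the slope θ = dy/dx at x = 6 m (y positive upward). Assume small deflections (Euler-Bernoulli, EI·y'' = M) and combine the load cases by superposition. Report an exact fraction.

θ(6) = 729/50000 rad

Load 1 — applied couple M₀=9 kN·m at a=24/5 m (b=L-a=36/5):
  θ_1 = M₀a/EI  [x>a] = 9·(24/5)/20000 = 27/12500 rad
Load 2 — point force P=-12 kN at a=36/5 m (b=L-a=24/5):
  θ_2 = -Px(2a-x)/(2EI)  [x≤a] = -(-12)·6·(2·(36/5)-6)/(2·20000) = 189/12500 rad
Load 3 — applied couple M₀=-9 kN·m at a=8 m (b=L-a=4):
  θ_3 = M₀x/EI  [x≤a] = (-9)·6/20000 = -27/10000 rad
Superposition: θ = Σ θ_i = 729/50000 rad ≈ 0.014580 rad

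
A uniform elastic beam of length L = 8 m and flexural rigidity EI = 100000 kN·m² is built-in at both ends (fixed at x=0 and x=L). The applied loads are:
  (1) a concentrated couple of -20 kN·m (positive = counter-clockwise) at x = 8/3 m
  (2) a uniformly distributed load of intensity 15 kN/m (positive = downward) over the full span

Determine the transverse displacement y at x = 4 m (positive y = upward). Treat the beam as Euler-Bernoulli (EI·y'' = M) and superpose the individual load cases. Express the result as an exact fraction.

y(4) = -2/1125 m

Load 1 — applied couple M₀=-20 kN·m at a=8/3 m (b=L-a=16/3):
  y_1 = (R_Ax³/6 - M_Ax²/2 - M₀(x-a)²/2)/EI  [x>a] with R_A=-10/3, M_A=0 = ((-10/3)·4³/6 - 0·4²/2 - (-20)·(4-(8/3))²/2)/100000 = -1/5625 m
Load 2 — uniform load w=15 kN/m over full span:
  y_2 = -wx²(L-x)²/(24EI) = -15·4²·(8-4)²/(24·100000) = -1/625 m
Superposition: y = Σ y_i = -2/1125 m ≈ -0.001778 m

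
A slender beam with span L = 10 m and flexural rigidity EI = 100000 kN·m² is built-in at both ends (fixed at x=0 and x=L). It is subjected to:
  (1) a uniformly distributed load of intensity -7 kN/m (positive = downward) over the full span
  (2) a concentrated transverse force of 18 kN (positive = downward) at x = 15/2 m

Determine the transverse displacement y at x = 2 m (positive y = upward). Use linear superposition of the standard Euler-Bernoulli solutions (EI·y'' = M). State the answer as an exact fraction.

y(2) = 1477/2400000 m

Load 1 — uniform load w=-7 kN/m over full span:
  y_1 = -wx²(L-x)²/(24EI) = -(-7)·2²·(10-2)²/(24·100000) = 7/9375 m
Load 2 — point force P=18 kN at a=15/2 m (b=L-a=5/2):
  y_2 = -Pb²x²(3aL-(3a+b)x)/(6L³EI)  [x≤a] = -18·(5/2)²·2²·(3·(15/2)·10-(3·(15/2)+(5/2))·2)/(6·10³·100000) = -21/160000 m
Superposition: y = Σ y_i = 1477/2400000 m ≈ 0.000615 m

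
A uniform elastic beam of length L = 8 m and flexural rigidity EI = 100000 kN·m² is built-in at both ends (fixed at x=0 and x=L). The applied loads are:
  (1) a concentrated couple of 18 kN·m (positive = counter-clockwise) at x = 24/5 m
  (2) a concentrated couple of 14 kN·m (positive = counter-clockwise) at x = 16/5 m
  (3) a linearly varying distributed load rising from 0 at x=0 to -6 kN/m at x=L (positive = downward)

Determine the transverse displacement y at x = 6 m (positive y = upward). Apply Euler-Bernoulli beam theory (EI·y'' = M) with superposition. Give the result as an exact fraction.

y(6) = 127/500000 m

Load 1 — applied couple M₀=18 kN·m at a=24/5 m (b=L-a=16/5):
  y_1 = (R_Ax³/6 - M_Ax²/2 - M₀(x-a)²/2)/EI  [x>a] with R_A=81/25, M_A=144/25 = ((81/25)·6³/6 - (144/25)·6²/2 - 18·(6-(24/5))²/2)/100000 = 0 m
Load 2 — applied couple M₀=14 kN·m at a=16/5 m (b=L-a=24/5):
  y_2 = (R_Ax³/6 - M_Ax²/2 - M₀(x-a)²/2)/EI  [x>a] with R_A=63/25, M_A=42/25 = ((63/25)·6³/6 - (42/25)·6²/2 - 14·(6-(16/5))²/2)/100000 = 7/125000 m
Load 3 — triangular load w₀=-6 kN/m (0→w₀ over full span):
  y_3 = -w₀x²(L-x)²(x+2L)/(120LEI) = -(-6)·6²·(8-6)²·(6+2·8)/(120·8·100000) = 99/500000 m
Superposition: y = Σ y_i = 127/500000 m ≈ 0.000254 m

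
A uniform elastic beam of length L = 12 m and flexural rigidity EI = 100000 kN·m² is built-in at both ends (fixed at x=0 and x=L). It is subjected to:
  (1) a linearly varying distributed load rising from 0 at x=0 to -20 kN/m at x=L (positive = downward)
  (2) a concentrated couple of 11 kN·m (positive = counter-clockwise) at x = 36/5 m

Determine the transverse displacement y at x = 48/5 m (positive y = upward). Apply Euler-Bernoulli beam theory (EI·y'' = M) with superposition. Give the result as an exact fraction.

y(48/5) = 19413/7812500 m

Load 1 — triangular load w₀=-20 kN/m (0→w₀ over full span):
  y_1 = -w₀x²(L-x)²(x+2L)/(120LEI) = -(-20)·(48/5)²·(12-(48/5))²·((48/5)+2·12)/(120·12·100000) = 24192/9765625 m
Load 2 — applied couple M₀=11 kN·m at a=36/5 m (b=L-a=24/5):
  y_2 = (R_Ax³/6 - M_Ax²/2 - M₀(x-a)²/2)/EI  [x>a] with R_A=33/25, M_A=88/25 = ((33/25)·(48/5)³/6 - (88/25)·(48/5)²/2 - 11·((48/5)-(36/5))²/2)/100000 = 297/39062500 m
Superposition: y = Σ y_i = 19413/7812500 m ≈ 0.002485 m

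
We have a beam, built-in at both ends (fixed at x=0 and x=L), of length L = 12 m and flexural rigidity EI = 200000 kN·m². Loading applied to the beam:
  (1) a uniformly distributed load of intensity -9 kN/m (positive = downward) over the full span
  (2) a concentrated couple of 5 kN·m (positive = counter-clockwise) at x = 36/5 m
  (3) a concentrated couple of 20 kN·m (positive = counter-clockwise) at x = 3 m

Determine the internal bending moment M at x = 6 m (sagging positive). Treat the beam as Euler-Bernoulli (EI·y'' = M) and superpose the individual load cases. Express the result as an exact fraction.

M(6) = -57 kN·m

Load 1 — uniform load w=-9 kN/m over full span:
  M_1 = wLx/2 - wL²/12 - wx²/2 = (-9)·12·6/2 - (-9)·12²/12 - (-9)·6²/2 = -54 kN·m
Load 2 — applied couple M₀=5 kN·m at a=36/5 m (b=L-a=24/5):
  M_2 = R_Ax - M_A  [x≤a] with R_A=3/5, M_A=8/5 = (3/5)·6 - (8/5) = 2 kN·m
Load 3 — applied couple M₀=20 kN·m at a=3 m (b=L-a=9):
  M_3 = R_Ax - M_A - M₀  [x>a] with R_A=15/8, M_A=-15/4 = (15/8)·6 - (-15/4) - 20 = -5 kN·m
Superposition: M = Σ M_i = -57 kN·m ≈ -57.000000 kN·m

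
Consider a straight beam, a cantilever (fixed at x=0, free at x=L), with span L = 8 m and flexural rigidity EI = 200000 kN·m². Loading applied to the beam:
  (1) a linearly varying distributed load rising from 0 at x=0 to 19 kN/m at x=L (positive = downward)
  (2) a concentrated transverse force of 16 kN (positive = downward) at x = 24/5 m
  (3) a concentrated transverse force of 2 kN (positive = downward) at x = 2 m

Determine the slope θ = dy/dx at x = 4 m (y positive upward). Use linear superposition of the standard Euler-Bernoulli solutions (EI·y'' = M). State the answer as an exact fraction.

Load 1 — triangular load w₀=19 kN/m (0→w₀ over full span):
  θ_1 = (w₀Lx²/4-w₀L²x/3-w₀x⁴/(24L))/EI = (19·8·4²/4-19·8²·4/3-19·4⁴/(24·8))/200000 = -779/150000 rad
Load 2 — point force P=16 kN at a=24/5 m (b=L-a=16/5):
  θ_2 = -Px(2a-x)/(2EI)  [x≤a] = -16·4·(2·(24/5)-4)/(2·200000) = -14/15625 rad
Load 3 — point force P=2 kN at a=2 m (b=L-a=6):
  θ_3 = -Pa²/(2EI)  [x>a] = -2·2²/(2·200000) = -1/50000 rad
Superposition: θ = Σ θ_i = -2291/375000 rad ≈ -0.006109 rad

θ(4) = -2291/375000 rad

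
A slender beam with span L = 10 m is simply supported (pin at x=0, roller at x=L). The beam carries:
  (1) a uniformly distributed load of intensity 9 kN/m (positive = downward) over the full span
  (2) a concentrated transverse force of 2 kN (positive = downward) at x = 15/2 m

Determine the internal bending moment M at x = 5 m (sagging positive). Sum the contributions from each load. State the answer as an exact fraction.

Load 1 — uniform load w=9 kN/m over full span:
  M_1 = wx(L-x)/2 = 9·5·(10-5)/2 = 225/2 kN·m
Load 2 — point force P=2 kN at a=15/2 m (b=L-a=5/2):
  M_2 = Pbx/L  [x≤a] = 2·(5/2)·5/10 = 5/2 kN·m
Superposition: M = Σ M_i = 115 kN·m ≈ 115.000000 kN·m

M(5) = 115 kN·m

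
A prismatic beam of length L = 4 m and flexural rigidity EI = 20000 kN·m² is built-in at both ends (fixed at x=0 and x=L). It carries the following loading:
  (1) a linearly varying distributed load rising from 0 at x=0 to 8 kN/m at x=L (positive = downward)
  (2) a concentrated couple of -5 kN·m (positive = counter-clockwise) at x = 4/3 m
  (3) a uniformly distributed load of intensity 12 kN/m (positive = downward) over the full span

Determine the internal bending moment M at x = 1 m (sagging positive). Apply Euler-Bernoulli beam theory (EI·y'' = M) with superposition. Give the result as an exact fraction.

Load 1 — triangular load w₀=8 kN/m (0→w₀ over full span):
  M_1 = 3w₀Lx/20 - w₀L²/30 - w₀x³/(6L) = 3·8·4·1/20 - 8·4²/30 - 8·1³/(6·4) = 1/5 kN·m
Load 2 — applied couple M₀=-5 kN·m at a=4/3 m (b=L-a=8/3):
  M_2 = R_Ax - M_A  [x≤a] with R_A=-5/3, M_A=0 = (-5/3)·1 - 0 = -5/3 kN·m
Load 3 — uniform load w=12 kN/m over full span:
  M_3 = wLx/2 - wL²/12 - wx²/2 = 12·4·1/2 - 12·4²/12 - 12·1²/2 = 2 kN·m
Superposition: M = Σ M_i = 8/15 kN·m ≈ 0.533333 kN·m

M(1) = 8/15 kN·m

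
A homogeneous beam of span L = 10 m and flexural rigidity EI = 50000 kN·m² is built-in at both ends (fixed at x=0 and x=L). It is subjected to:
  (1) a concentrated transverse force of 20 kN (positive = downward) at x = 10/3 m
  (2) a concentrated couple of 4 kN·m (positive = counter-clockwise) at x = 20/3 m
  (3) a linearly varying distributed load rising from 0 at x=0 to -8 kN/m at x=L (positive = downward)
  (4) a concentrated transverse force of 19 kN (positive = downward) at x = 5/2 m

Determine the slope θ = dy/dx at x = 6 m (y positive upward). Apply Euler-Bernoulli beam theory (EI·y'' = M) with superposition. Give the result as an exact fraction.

θ(6) = 6643/18000000 rad

Load 1 — point force P=20 kN at a=10/3 m (b=L-a=20/3):
  θ_1 = Pa²(L-x)(2bL-(3b+a)(L-x))/(2L³EI)  [x>a] = 20·(10/3)²·(10-6)·(2·(20/3)·10-(3·(20/3)+(10/3))·(10-6))/(2·10³·50000) = 2/5625 rad
Load 2 — applied couple M₀=4 kN·m at a=20/3 m (b=L-a=10/3):
  θ_2 = (R_Ax²/2 - M_Ax)/EI  [x≤a] with R_A=8/15, M_A=4/3 = ((8/15)·6²/2 - (4/3)·6)/50000 = 1/31250 rad
Load 3 — triangular load w₀=-8 kN/m (0→w₀ over full span):
  θ_3 = -w₀(2x(L-x)(L-2x)(x+2L)+x²(L-x)²)/(120LEI) = -(-8)·(2·6·(10-6)·(10-2·6)·(6+2·10)+6²·(10-6)²)/(120·10·50000) = -4/15625 rad
Load 4 — point force P=19 kN at a=5/2 m (b=L-a=15/2):
  θ_4 = Pa²(L-x)(2bL-(3b+a)(L-x))/(2L³EI)  [x>a] = 19·(5/2)²·(10-6)·(2·(15/2)·10-(3·(15/2)+(5/2))·(10-6))/(2·10³·50000) = 19/80000 rad
Superposition: θ = Σ θ_i = 6643/18000000 rad ≈ 0.000369 rad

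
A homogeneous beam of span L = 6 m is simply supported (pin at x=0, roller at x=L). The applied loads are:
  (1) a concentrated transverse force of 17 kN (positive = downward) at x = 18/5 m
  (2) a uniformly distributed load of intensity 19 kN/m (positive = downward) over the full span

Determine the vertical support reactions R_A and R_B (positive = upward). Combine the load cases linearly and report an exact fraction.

Load 1 — point force P=17 kN at a=18/5 m (b=L-a=12/5):
  R_A = Pb/L = 17·(12/5)/6 = 34/5 kN
  R_B = Pa/L = 17·(18/5)/6 = 51/5 kN
Load 2 — uniform load w=19 kN/m over full span:
  R_A = wL/2 = 19·6/2 = 57 kN
  R_B = wL/2 = 19·6/2 = 57 kN
Superposition: R_A = 319/5 kN, R_B = 336/5 kN

R_A = 319/5 kN, R_B = 336/5 kN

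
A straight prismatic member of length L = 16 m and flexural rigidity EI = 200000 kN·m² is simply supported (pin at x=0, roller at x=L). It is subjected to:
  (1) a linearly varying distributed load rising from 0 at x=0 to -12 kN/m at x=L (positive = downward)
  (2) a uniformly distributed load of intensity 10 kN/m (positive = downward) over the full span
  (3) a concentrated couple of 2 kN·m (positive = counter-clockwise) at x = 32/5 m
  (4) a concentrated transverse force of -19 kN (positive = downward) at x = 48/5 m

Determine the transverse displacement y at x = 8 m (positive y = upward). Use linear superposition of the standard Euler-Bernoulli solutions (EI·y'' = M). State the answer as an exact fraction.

y(8) = -21929/2343750 m

Load 1 — triangular load w₀=-12 kN/m (0→w₀ over full span):
  y_1 = -w₀x(7L⁴-10L²x²+3x⁴)/(360LEI) = -(-12)·8·(7·16⁴-10·16²·8²+3·8⁴)/(360·16·200000) = 16/625 m
Load 2 — uniform load w=10 kN/m over full span:
  y_2 = -wx(L³-2Lx²+x³)/(24EI) = -10·8·(16³-2·16·8²+8³)/(24·200000) = -16/375 m
Load 3 — applied couple M₀=2 kN·m at a=32/5 m (b=L-a=48/5):
  y_3 = (M₀x³/(6L)-M₀(x-a)²/2+C₁x)/EI  [x>a] with C₁=M₀(3b²-L²)/(6L)=32/75 = (2·8³/(6·16)-2·(8-(32/5))²/2+(32/75)·8)/200000 = 9/156250 m
Load 4 — point force P=-19 kN at a=48/5 m (b=L-a=32/5):
  y_4 = -Pbx(L²-b²-x²)/(6LEI)  [x≤a] = -(-19)·(32/5)·8·(16²-(32/5)²-8²)/(6·16·200000) = 8968/1171875 m
Superposition: y = Σ y_i = -21929/2343750 m ≈ -0.009356 m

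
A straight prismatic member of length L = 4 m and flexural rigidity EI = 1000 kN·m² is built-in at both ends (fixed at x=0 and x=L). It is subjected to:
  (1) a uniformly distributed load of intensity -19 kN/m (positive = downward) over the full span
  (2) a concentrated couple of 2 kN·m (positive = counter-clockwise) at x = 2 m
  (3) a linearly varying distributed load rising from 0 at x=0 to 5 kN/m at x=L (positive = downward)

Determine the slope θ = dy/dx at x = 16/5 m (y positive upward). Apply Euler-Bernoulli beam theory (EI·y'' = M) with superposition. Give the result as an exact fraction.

θ(16/5) = -799/93750 rad

Load 1 — uniform load w=-19 kN/m over full span:
  θ_1 = -wx(L-x)(L-2x)/(12EI) = -(-19)·(16/5)·(4-(16/5))·(4-2·(16/5))/(12·1000) = -152/15625 rad
Load 2 — applied couple M₀=2 kN·m at a=2 m (b=L-a=2):
  θ_2 = (R_Ax²/2 - M_Ax - M₀(x-a))/EI  [x>a] with R_A=3/4, M_A=1/2 = ((3/4)·(16/5)²/2 - (1/2)·(16/5) - 2·((16/5)-2))/1000 = -1/6250 rad
Load 3 — triangular load w₀=5 kN/m (0→w₀ over full span):
  θ_3 = -w₀(2x(L-x)(L-2x)(x+2L)+x²(L-x)²)/(120LEI) = -5·(2·(16/5)·(4-(16/5))·(4-2·(16/5))·((16/5)+2·4)+(16/5)²·(4-(16/5))²)/(120·4·1000) = 64/46875 rad
Superposition: θ = Σ θ_i = -799/93750 rad ≈ -0.008523 rad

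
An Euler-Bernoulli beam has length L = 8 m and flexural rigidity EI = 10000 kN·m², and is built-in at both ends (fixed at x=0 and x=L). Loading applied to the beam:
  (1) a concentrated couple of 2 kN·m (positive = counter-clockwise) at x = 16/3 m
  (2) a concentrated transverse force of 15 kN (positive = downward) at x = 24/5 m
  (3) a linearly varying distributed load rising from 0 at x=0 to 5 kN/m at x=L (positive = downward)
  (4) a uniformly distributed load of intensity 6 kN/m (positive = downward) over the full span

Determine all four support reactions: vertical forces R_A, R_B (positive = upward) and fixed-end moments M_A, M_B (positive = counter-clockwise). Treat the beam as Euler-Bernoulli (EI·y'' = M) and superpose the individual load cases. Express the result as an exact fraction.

Load 1 — applied couple M₀=2 kN·m at a=16/3 m (b=L-a=8/3):
  R_A = 6M₀ab/L³ = 6·2·(16/3)·(8/3)/8³ = 1/3 kN
  M_A = M₀b(2a-b)/L² = 2·(8/3)·(2·(16/3)-(8/3))/8² = 2/3 kN·m
  R_B = -6M₀ab/L³ = -6·2·(16/3)·(8/3)/8³ = -1/3 kN
  M_B = M₀a(2b-a)/L² = 2·(16/3)·(2·(8/3)-(16/3))/8² = 0 kN·m
Load 2 — point force P=15 kN at a=24/5 m (b=L-a=16/5):
  R_A = Pb²(3a+b)/L³ = 15·(16/5)²·(3·(24/5)+(16/5))/8³ = 132/25 kN
  M_A = Pab²/L² = 15·(24/5)·(16/5)²/8² = 288/25 kN·m
  R_B = Pa²(a+3b)/L³ = 15·(24/5)²·((24/5)+3·(16/5))/8³ = 243/25 kN
  M_B = -Pa²b/L² = -15·(24/5)²·(16/5)/8² = -432/25 kN·m
Load 3 — triangular load w₀=5 kN/m (0→w₀ over full span):
  R_A = 3w₀L/20 = 3·5·8/20 = 6 kN
  M_A = w₀L²/30 = 5·8²/30 = 32/3 kN·m
  R_B = 7w₀L/20 = 7·5·8/20 = 14 kN
  M_B = -w₀L²/20 = -5·8²/20 = -16 kN·m
Load 4 — uniform load w=6 kN/m over full span:
  R_A = wL/2 = 6·8/2 = 24 kN
  M_A = wL²/12 = 6·8²/12 = 32 kN·m
  R_B = wL/2 = 6·8/2 = 24 kN
  M_B = -wL²/12 = -6·8²/12 = -32 kN·m
Superposition: R_A = 2671/75 kN, M_A = 4114/75 kN·m, R_B = 3554/75 kN, M_B = -1632/25 kN·m

R_A = 2671/75 kN, M_A = 4114/75 kN·m, R_B = 3554/75 kN, M_B = -1632/25 kN·m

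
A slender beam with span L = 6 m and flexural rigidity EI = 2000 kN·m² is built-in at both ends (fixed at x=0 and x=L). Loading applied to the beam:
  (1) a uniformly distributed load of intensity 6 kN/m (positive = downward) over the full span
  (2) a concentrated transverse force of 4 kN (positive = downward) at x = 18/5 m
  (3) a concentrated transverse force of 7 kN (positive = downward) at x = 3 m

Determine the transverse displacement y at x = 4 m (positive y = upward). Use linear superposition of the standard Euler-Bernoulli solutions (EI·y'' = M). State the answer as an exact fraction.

Load 1 — uniform load w=6 kN/m over full span:
  y_1 = -wx²(L-x)²/(24EI) = -6·4²·(6-4)²/(24·2000) = -1/125 m
Load 2 — point force P=4 kN at a=18/5 m (b=L-a=12/5):
  y_2 = -Pa²(L-x)²(3bL-(3b+a)(L-x))/(6L³EI)  [x>a] = -4·(18/5)²·(6-4)²·(3·(12/5)·6-(3·(12/5)+(18/5))·(6-4))/(6·6³·2000) = -27/15625 m
Load 3 — point force P=7 kN at a=3 m (b=L-a=3):
  y_3 = -Pa²(L-x)²(3bL-(3b+a)(L-x))/(6L³EI)  [x>a] = -7·3²·(6-4)²·(3·3·6-(3·3+3)·(6-4))/(6·6³·2000) = -7/2400 m
Superposition: y = Σ y_i = -18967/1500000 m ≈ -0.012645 m

y(4) = -18967/1500000 m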